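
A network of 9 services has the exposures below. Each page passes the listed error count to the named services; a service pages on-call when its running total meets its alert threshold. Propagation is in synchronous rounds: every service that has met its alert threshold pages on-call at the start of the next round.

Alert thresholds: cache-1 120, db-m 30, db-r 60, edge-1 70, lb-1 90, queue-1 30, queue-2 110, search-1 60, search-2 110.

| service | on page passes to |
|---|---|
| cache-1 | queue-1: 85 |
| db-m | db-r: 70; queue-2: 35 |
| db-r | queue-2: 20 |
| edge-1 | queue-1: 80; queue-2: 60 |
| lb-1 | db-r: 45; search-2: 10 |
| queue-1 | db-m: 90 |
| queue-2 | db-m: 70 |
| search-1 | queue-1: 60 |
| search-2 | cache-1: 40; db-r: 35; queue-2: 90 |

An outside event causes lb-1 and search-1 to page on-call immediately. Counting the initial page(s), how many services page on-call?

5

Round 1 — lb-1, search-1 page on-call (initial).
  db-r: +45 → 45 < 60
  queue-1: +60 → 60 ≥ 30
  search-2: +10 → 10 < 110
Round 2 — queue-1 pages on-call.
  db-m: +90 → 90 ≥ 30
Round 3 — db-m pages on-call.
  db-r: +70 → 115 ≥ 60
  queue-2: +35 → 35 < 110
Round 4 — db-r pages on-call.
  queue-2: +20 → 55 < 110
No further pages.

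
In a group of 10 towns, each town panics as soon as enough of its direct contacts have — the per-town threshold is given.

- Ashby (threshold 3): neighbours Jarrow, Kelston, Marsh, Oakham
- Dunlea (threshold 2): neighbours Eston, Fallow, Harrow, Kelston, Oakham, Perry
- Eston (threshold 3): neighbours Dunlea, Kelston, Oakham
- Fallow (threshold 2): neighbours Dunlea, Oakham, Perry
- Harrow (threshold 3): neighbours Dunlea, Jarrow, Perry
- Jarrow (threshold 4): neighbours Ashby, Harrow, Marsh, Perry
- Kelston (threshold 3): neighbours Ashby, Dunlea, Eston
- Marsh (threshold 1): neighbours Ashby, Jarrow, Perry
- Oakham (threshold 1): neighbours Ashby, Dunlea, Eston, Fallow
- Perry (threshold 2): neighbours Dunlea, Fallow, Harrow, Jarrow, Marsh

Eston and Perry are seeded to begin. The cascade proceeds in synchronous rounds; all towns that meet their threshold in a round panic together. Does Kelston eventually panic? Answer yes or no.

Round 1 — Eston, Perry panic (initial).
Round 2 — checking thresholds:
  Dunlea: 2 of 6 neighbours ≥ 2, panics.
  Fallow: 1 of 3 neighbours < 2, below threshold.
  Harrow: 1 of 3 neighbours < 3, below threshold.
  Jarrow: 1 of 4 neighbours < 4, below threshold.
  Kelston: 1 of 3 neighbours < 3, below threshold.
  Marsh: 1 of 3 neighbours ≥ 1, panics.
  Oakham: 1 of 4 neighbours ≥ 1, panics.
Round 3 — checking thresholds:
  Ashby: 2 of 4 neighbours < 3, below threshold.
  Fallow: 3 of 3 neighbours ≥ 2, panics.
  Harrow: 2 of 3 neighbours < 3, below threshold.
  Jarrow: 2 of 4 neighbours < 4, below threshold.
  Kelston: 2 of 3 neighbours < 3, below threshold.
Round 4 — no new panics; cascade stops.

no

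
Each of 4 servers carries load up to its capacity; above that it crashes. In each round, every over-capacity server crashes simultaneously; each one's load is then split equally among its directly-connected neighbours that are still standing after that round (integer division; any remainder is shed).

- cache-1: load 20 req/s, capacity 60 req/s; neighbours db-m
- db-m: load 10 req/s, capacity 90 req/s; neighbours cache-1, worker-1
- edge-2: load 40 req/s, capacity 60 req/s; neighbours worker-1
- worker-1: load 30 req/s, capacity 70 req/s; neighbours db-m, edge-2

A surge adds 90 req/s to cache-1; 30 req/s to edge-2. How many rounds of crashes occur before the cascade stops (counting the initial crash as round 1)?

Round 1 — cache-1 at 110 > 60; edge-2 at 70 > 60. cache-1, edge-2 crash.
  cache-1 sheds 110 req/s to db-m: 110 each.
    db-m: 10+110 = 120 > 90
  edge-2 sheds 70 req/s to worker-1: 70 each.
    worker-1: 30+70 = 100 > 70
Round 2 — db-m, worker-1 crash.
  db-m sheds 120 req/s: no online neighbours, lost.
  worker-1 sheds 100 req/s: no online neighbours, lost.
No further crashes.

2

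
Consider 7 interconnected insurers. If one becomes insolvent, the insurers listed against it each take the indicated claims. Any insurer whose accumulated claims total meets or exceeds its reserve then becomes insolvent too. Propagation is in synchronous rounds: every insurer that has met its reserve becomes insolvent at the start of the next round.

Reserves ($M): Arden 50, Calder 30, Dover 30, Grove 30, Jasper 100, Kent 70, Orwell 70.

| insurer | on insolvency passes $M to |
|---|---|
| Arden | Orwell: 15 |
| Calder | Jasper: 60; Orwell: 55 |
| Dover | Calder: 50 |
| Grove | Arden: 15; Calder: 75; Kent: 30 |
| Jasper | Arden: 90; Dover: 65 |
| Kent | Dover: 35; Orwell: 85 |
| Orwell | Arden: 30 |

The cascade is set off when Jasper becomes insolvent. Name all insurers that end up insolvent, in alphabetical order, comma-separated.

Arden, Calder, Dover, Jasper, Orwell

Round 1 — Jasper becomes insolvent (initial).
  Arden: +90 → 90 ≥ 50
  Dover: +65 → 65 ≥ 30
Round 2 — Arden, Dover become insolvent.
  Calder: +50 → 50 ≥ 30
  Orwell: +15 → 15 < 70
Round 3 — Calder becomes insolvent.
  Orwell: +55 → 70 ≥ 70
Round 4 — Orwell becomes insolvent.
No further insolvencies.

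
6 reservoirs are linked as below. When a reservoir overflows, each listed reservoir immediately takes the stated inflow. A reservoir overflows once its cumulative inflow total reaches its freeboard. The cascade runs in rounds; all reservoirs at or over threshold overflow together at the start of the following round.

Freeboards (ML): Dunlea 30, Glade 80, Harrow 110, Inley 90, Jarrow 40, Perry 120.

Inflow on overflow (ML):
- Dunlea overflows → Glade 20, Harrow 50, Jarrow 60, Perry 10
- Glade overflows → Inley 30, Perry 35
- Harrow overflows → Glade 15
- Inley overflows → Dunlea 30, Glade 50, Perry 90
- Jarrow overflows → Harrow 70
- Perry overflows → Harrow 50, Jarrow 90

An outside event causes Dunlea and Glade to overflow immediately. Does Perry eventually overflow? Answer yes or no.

Round 1 — Dunlea, Glade overflow (initial).
  Harrow: +50 → 50 < 110
  Inley: +30 → 30 < 90
  Jarrow: +60 → 60 ≥ 40
  Perry: +10+35 → 45 < 120
Round 2 — Jarrow overflows.
  Harrow: +70 → 120 ≥ 110
Round 3 — Harrow overflows.
No further overflows.

no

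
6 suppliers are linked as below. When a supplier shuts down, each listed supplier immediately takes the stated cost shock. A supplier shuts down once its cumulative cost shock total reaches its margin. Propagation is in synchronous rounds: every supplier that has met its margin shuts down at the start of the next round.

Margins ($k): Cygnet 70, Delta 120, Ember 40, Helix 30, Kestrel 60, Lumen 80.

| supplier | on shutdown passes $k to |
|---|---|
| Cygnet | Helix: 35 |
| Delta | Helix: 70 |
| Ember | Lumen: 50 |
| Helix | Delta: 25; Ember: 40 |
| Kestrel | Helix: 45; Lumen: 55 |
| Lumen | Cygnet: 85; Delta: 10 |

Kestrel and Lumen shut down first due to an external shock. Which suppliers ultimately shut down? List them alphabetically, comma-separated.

Round 1 — Kestrel, Lumen shut down (initial).
  Cygnet: +85 → 85 ≥ 70
  Delta: +10 → 10 < 120
  Helix: +45 → 45 ≥ 30
Round 2 — Cygnet, Helix shut down.
  Delta: +25 → 35 < 120
  Ember: +40 → 40 ≥ 40
Round 3 — Ember shuts down.
No further shutdowns.

Cygnet, Ember, Helix, Kestrel, Lumen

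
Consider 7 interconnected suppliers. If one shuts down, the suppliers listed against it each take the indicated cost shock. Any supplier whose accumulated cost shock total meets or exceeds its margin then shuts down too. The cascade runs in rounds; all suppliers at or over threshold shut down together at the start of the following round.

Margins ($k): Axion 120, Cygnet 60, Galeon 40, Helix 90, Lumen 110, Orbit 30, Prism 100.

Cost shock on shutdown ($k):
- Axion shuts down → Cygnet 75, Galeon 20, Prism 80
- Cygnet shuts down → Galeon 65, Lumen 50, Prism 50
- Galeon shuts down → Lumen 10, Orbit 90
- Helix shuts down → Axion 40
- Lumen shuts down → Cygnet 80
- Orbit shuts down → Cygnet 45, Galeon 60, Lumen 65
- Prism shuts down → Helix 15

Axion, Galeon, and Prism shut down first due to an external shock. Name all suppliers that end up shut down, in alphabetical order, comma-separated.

Round 1 — Axion, Galeon, Prism shut down (initial).
  Cygnet: +75 → 75 ≥ 60
  Helix: +15 → 15 < 90
  Lumen: +10 → 10 < 110
  Orbit: +90 → 90 ≥ 30
Round 2 — Cygnet, Orbit shut down.
  Lumen: +50+65 → 125 ≥ 110
Round 3 — Lumen shuts down.
No further shutdowns.

Axion, Cygnet, Galeon, Lumen, Orbit, Prism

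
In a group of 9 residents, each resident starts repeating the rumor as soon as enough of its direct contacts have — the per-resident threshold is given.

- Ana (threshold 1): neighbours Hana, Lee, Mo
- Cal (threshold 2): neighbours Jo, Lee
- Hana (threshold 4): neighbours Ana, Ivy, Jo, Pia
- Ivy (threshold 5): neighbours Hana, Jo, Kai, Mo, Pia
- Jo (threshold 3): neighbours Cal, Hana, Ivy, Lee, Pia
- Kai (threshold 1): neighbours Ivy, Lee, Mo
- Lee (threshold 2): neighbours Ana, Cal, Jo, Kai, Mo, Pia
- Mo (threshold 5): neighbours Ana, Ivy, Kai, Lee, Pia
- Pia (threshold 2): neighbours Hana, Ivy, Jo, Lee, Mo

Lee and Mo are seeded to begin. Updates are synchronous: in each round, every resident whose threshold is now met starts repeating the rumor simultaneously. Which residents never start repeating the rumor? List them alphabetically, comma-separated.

Cal, Hana, Ivy, Jo

Round 1 — Lee, Mo start repeating the rumor (initial).
Round 2 — checking thresholds:
  Ana: 2 of 3 neighbours ≥ 1, starts repeating the rumor.
  Cal: 1 of 2 neighbours < 2, not yet.
  Ivy: 1 of 5 neighbours < 5, not yet.
  Jo: 1 of 5 neighbours < 3, not yet.
  Kai: 2 of 3 neighbours ≥ 1, starts repeating the rumor.
  Pia: 2 of 5 neighbours ≥ 2, starts repeating the rumor.
Round 3 — no new spreads; cascade stops.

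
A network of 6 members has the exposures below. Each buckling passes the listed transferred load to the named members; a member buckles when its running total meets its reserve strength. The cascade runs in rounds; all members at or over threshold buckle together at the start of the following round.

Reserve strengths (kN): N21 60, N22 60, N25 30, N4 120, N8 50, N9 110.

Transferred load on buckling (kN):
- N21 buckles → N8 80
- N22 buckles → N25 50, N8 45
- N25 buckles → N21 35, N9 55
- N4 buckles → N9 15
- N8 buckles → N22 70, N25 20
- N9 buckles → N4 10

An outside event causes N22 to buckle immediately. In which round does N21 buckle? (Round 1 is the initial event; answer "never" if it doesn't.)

Round 1 — N22 buckles (initial).
  N25: +50 → 50 ≥ 30
  N8: +45 → 45 < 50
Round 2 — N25 buckles.
  N21: +35 → 35 < 60
  N9: +55 → 55 < 110
No further bucklings.

never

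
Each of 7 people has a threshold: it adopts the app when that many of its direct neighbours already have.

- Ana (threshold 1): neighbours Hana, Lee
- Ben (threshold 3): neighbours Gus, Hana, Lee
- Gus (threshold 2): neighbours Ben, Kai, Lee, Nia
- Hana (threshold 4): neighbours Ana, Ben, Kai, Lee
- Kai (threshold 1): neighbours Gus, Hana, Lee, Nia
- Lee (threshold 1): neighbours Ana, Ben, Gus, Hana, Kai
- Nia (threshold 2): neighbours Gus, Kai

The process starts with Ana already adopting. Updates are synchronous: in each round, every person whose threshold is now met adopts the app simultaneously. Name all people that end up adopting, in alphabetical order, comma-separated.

Ana, Gus, Kai, Lee, Nia

Round 1 — Ana adopts the app (initial).
Round 2 — checking thresholds:
  Hana: 1 of 4 neighbours < 4, not yet.
  Lee: 1 of 5 neighbours ≥ 1, adopts the app.
Round 3 — checking thresholds:
  Ben: 1 of 3 neighbours < 3, not yet.
  Gus: 1 of 4 neighbours < 2, not yet.
  Hana: 2 of 4 neighbours < 4, not yet.
  Kai: 1 of 4 neighbours ≥ 1, adopts the app.
Round 4 — checking thresholds:
  Ben: 1 of 3 neighbours < 3, not yet.
  Gus: 2 of 4 neighbours ≥ 2, adopts the app.
  Hana: 3 of 4 neighbours < 4, not yet.
  Nia: 1 of 2 neighbours < 2, not yet.
Round 5 — checking thresholds:
  Ben: 2 of 3 neighbours < 3, not yet.
  Hana: 3 of 4 neighbours < 4, not yet.
  Nia: 2 of 2 neighbours ≥ 2, adopts the app.
Round 6 — no new adoptions; cascade stops.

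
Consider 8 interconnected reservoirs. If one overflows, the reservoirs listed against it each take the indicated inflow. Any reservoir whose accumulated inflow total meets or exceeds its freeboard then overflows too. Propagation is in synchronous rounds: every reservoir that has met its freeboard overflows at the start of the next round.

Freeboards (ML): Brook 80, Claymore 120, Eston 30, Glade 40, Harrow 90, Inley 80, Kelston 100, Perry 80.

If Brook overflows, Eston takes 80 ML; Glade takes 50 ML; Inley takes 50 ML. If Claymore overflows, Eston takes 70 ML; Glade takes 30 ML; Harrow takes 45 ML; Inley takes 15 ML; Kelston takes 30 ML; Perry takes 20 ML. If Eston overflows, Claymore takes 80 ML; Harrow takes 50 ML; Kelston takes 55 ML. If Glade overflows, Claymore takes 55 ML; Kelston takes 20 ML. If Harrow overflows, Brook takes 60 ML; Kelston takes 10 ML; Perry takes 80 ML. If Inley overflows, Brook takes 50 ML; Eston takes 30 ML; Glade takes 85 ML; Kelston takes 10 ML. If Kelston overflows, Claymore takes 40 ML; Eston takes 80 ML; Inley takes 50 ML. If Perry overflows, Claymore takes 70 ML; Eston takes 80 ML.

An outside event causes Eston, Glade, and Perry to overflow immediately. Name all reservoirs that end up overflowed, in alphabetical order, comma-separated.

Round 1 — Eston, Glade, Perry overflow (initial).
  Claymore: +80+55+70 → 205 ≥ 120
  Harrow: +50 → 50 < 90
  Kelston: +55+20 → 75 < 100
Round 2 — Claymore overflows.
  Harrow: +45 → 95 ≥ 90
  Inley: +15 → 15 < 80
  Kelston: +30 → 105 ≥ 100
Round 3 — Harrow, Kelston overflow.
  Brook: +60 → 60 < 80
  Inley: +50 → 65 < 80
No further overflows.

Claymore, Eston, Glade, Harrow, Kelston, Perry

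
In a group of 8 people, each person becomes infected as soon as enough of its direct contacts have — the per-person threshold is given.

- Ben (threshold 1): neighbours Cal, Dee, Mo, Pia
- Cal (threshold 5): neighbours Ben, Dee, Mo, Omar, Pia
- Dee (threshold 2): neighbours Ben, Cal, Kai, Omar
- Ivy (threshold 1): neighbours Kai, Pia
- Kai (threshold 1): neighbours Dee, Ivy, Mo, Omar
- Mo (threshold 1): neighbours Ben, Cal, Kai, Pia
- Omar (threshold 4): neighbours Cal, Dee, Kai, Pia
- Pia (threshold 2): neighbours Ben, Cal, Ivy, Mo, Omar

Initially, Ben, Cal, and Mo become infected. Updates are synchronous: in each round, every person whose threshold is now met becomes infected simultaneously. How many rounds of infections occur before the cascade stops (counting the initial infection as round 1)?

Round 1 — Ben, Cal, Mo become infected (initial).
Round 2 — checking thresholds:
  Dee: 2 of 4 neighbours ≥ 2, becomes infected.
  Kai: 1 of 4 neighbours ≥ 1, becomes infected.
  Omar: 1 of 4 neighbours < 4, holds.
  Pia: 3 of 5 neighbours ≥ 2, becomes infected.
Round 3 — checking thresholds:
  Ivy: 2 of 2 neighbours ≥ 1, becomes infected.
  Omar: 4 of 4 neighbours ≥ 4, becomes infected.
Round 4 — no new infections; cascade stops.

3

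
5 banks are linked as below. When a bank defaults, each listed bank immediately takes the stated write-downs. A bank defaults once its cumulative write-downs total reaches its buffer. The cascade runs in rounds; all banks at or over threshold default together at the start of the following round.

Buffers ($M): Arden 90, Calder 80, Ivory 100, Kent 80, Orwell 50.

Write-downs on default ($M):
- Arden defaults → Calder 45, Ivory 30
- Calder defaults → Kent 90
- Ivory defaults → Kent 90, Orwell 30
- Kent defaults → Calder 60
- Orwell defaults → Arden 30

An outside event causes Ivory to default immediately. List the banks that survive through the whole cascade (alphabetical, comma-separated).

Round 1 — Ivory defaults (initial).
  Kent: +90 → 90 ≥ 80
  Orwell: +30 → 30 < 50
Round 2 — Kent defaults.
  Calder: +60 → 60 < 80
No further defaults.

Arden, Calder, Orwell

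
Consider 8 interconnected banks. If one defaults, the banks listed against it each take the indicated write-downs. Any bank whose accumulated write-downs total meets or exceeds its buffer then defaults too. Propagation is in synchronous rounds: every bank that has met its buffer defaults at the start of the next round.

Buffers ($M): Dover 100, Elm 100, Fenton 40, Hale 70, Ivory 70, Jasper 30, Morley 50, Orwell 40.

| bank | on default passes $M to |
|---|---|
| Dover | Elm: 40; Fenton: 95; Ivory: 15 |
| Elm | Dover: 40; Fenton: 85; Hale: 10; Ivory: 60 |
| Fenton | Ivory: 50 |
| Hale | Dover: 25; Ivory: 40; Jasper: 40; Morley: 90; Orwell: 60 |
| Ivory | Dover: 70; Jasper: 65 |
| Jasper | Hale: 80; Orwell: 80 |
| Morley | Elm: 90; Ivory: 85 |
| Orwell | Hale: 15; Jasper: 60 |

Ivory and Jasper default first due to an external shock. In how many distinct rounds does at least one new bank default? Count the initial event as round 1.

3

Round 1 — Ivory, Jasper default (initial).
  Dover: +70 → 70 < 100
  Hale: +80 → 80 ≥ 70
  Orwell: +80 → 80 ≥ 40
Round 2 — Hale, Orwell default.
  Dover: +25 → 95 < 100
  Morley: +90 → 90 ≥ 50
Round 3 — Morley defaults.
  Elm: +90 → 90 < 100
No further defaults.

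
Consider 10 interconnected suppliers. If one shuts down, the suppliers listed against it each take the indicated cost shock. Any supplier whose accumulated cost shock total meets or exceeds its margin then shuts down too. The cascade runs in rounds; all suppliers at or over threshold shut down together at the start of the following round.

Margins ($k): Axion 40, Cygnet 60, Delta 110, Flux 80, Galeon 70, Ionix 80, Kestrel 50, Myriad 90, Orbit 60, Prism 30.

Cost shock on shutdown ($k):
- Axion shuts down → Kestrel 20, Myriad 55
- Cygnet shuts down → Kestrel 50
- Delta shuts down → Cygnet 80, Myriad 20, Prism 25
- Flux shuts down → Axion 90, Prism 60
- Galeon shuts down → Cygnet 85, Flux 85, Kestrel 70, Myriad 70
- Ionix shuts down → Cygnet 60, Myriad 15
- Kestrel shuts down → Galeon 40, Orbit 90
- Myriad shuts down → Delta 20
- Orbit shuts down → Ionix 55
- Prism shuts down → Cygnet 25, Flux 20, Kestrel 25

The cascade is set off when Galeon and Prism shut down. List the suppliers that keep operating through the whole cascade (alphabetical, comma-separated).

Delta, Ionix

Round 1 — Galeon, Prism shut down (initial).
  Cygnet: +85+25 → 110 ≥ 60
  Flux: +85+20 → 105 ≥ 80
  Kestrel: +70+25 → 95 ≥ 50
  Myriad: +70 → 70 < 90
Round 2 — Cygnet, Flux, Kestrel shut down.
  Axion: +90 → 90 ≥ 40
  Orbit: +90 → 90 ≥ 60
Round 3 — Axion, Orbit shut down.
  Ionix: +55 → 55 < 80
  Myriad: +55 → 125 ≥ 90
Round 4 — Myriad shuts down.
  Delta: +20 → 20 < 110
No further shutdowns.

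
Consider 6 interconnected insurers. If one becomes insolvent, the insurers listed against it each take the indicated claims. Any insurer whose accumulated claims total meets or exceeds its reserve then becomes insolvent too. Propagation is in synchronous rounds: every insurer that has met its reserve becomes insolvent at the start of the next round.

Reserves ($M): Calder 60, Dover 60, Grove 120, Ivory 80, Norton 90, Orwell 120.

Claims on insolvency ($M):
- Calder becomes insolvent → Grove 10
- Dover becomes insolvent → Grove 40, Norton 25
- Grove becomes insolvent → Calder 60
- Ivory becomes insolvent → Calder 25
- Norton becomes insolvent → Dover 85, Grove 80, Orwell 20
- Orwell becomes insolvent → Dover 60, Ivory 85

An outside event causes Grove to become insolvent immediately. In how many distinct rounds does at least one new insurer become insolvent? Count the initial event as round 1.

2

Round 1 — Grove becomes insolvent (initial).
  Calder: +60 → 60 ≥ 60
Round 2 — Calder becomes insolvent.
No further insolvencies.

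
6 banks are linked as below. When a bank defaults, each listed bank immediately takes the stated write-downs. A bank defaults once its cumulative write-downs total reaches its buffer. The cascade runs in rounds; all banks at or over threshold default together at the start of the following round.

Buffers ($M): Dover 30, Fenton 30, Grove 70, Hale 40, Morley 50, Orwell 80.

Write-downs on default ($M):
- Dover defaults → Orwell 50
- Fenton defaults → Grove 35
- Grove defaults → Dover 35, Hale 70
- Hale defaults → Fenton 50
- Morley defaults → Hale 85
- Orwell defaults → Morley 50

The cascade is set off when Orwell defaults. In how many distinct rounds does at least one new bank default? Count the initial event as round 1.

4

Round 1 — Orwell defaults (initial).
  Morley: +50 → 50 ≥ 50
Round 2 — Morley defaults.
  Hale: +85 → 85 ≥ 40
Round 3 — Hale defaults.
  Fenton: +50 → 50 ≥ 30
Round 4 — Fenton defaults.
  Grove: +35 → 35 < 70
No further defaults.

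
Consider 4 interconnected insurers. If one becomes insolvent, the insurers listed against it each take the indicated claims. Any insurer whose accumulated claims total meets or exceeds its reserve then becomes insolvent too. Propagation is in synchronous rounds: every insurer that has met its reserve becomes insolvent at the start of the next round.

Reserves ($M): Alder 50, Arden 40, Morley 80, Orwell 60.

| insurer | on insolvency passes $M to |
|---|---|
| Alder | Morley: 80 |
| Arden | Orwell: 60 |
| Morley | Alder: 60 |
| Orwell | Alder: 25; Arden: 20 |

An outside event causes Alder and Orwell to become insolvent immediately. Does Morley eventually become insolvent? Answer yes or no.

yes

Round 1 — Alder, Orwell become insolvent (initial).
  Arden: +20 → 20 < 40
  Morley: +80 → 80 ≥ 80
Round 2 — Morley becomes insolvent.
No further insolvencies.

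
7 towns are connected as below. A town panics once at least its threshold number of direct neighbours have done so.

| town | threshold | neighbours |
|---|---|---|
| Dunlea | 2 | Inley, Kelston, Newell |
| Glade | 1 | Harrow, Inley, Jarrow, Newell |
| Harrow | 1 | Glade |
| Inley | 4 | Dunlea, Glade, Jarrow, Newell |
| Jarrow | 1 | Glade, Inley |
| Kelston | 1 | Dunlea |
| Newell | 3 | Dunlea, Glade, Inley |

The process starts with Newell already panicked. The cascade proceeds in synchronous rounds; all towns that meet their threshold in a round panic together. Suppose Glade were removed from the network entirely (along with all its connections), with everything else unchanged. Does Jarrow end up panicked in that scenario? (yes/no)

With Glade removed:
Round 1 — Newell panics (initial).
Round 2 — no new panics; cascade stops.

no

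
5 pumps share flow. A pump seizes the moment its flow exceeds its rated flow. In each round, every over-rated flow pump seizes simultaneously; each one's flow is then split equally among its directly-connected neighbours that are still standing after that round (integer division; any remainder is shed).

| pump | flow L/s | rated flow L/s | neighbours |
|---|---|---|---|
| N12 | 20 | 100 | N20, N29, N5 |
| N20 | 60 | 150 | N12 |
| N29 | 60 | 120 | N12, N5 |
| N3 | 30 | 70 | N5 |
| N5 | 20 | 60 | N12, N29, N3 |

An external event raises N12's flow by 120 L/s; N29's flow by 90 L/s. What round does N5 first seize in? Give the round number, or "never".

2

Round 1 — N12 at 140 > 100; N29 at 150 > 120. N12, N29 seize.
  N12 sheds 140 L/s to N20, N5: 70 each.
    N20: 60+70 = 130 ≤ 150
    N5: 20+70 = 90 > 60
  N29 sheds 150 L/s to N5: 150 each.
    N5: 90+150 = 240 > 60
Round 2 — N5 seizes.
  N5 sheds 240 L/s to N3: 240 each.
    N3: 30+240 = 270 > 70
Round 3 — N3 seizes.
  N3 sheds 270 L/s: no online neighbours, lost.
No further seizures.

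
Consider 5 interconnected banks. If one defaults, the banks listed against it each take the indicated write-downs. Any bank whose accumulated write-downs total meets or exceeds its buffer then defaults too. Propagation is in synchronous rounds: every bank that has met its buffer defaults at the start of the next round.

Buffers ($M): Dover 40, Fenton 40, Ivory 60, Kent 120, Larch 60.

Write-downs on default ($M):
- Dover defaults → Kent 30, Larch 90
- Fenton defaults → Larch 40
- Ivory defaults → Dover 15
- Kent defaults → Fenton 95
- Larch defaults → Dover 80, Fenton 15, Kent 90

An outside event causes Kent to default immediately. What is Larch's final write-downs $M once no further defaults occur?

Round 1 — Kent defaults (initial).
  Fenton: +95 → 95 ≥ 40
Round 2 — Fenton defaults.
  Larch: +40 → 40 < 60
No further defaults.

40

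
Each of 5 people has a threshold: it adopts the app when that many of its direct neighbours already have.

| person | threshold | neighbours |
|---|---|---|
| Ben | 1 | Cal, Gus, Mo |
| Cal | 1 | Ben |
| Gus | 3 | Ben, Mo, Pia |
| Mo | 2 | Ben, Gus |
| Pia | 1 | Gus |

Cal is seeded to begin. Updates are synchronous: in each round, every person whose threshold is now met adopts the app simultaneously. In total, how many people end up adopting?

2

Round 1 — Cal adopts the app (initial).
Round 2 — checking thresholds:
  Ben: 1 of 3 neighbours ≥ 1, adopts the app.
Round 3 — no new adoptions; cascade stops.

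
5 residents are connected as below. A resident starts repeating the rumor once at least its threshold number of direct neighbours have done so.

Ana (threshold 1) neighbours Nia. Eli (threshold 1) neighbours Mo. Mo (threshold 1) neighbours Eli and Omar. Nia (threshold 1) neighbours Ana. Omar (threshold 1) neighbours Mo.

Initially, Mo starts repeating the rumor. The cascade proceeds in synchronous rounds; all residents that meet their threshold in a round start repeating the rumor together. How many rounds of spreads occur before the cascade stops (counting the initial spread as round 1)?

2

Round 1 — Mo starts repeating the rumor (initial).
Round 2 — checking thresholds:
  Eli: 1 of 1 neighbours ≥ 1, starts repeating the rumor.
  Omar: 1 of 1 neighbours ≥ 1, starts repeating the rumor.
Round 3 — no new spreads; cascade stops.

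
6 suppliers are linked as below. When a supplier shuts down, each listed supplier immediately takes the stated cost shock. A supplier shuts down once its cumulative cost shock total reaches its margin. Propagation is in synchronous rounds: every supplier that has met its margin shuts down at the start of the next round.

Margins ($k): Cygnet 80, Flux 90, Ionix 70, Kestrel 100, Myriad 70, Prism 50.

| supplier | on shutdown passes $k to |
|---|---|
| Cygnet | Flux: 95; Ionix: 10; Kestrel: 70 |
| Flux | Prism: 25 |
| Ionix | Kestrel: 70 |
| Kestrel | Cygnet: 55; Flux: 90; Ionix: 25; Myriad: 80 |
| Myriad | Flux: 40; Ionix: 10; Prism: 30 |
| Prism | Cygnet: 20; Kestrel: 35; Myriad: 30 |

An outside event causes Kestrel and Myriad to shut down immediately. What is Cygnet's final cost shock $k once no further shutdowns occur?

Round 1 — Kestrel, Myriad shut down (initial).
  Cygnet: +55 → 55 < 80
  Flux: +90+40 → 130 ≥ 90
  Ionix: +25+10 → 35 < 70
  Prism: +30 → 30 < 50
Round 2 — Flux shuts down.
  Prism: +25 → 55 ≥ 50
Round 3 — Prism shuts down.
  Cygnet: +20 → 75 < 80
No further shutdowns.

75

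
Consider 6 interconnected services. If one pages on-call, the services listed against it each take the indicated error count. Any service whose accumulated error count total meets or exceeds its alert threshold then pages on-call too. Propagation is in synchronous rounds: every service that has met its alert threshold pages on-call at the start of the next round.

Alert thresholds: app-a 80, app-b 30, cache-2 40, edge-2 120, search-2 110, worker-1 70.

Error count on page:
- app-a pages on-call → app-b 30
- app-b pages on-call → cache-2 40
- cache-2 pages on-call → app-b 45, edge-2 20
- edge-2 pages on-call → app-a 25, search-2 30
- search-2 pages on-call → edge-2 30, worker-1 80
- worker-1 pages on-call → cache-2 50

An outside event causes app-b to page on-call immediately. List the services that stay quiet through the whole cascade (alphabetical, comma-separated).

app-a, edge-2, search-2, worker-1

Round 1 — app-b pages on-call (initial).
  cache-2: +40 → 40 ≥ 40
Round 2 — cache-2 pages on-call.
  edge-2: +20 → 20 < 120
No further pages.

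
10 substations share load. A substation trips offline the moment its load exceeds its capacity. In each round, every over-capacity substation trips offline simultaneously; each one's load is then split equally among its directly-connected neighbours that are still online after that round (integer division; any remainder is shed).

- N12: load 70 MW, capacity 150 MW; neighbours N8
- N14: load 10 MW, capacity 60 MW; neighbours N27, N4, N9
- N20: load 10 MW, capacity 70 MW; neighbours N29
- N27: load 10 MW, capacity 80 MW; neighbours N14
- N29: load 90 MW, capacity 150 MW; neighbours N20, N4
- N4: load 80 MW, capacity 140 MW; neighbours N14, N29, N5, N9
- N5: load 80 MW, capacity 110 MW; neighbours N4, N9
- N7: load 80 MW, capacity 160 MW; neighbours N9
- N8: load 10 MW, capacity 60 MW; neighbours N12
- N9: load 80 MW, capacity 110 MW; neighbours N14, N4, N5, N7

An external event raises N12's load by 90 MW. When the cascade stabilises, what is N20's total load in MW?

10

Round 1 — N12 at 160 > 150. N12 trips offline.
  N12 sheds 160 MW to N8: 160 each.
    N8: 10+160 = 170 > 60
Round 2 — N8 trips offline.
  N8 sheds 170 MW: no online neighbours, lost.
No further trips.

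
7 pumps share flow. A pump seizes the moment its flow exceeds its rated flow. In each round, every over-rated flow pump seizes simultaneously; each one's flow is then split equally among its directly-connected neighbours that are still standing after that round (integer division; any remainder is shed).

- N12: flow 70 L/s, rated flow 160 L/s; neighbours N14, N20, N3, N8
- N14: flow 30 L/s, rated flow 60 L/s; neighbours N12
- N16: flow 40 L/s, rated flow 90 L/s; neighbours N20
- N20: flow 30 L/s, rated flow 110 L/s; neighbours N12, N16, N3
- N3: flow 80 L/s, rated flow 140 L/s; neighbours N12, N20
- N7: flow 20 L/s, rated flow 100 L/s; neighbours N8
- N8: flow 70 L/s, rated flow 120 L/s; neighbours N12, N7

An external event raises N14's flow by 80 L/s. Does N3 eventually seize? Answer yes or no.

no

Round 1 — N14 at 110 > 60. N14 seizes.
  N14 sheds 110 L/s to N12: 110 each.
    N12: 70+110 = 180 > 160
Round 2 — N12 seizes.
  N12 sheds 180 L/s to N20, N3, N8: 60 each.
    N20: 30+60 = 90 ≤ 110
    N3: 80+60 = 140 ≤ 140
    N8: 70+60 = 130 > 120
Round 3 — N8 seizes.
  N8 sheds 130 L/s to N7: 130 each.
    N7: 20+130 = 150 > 100
Round 4 — N7 seizes.
  N7 sheds 150 L/s: no online neighbours, lost.
No further seizures.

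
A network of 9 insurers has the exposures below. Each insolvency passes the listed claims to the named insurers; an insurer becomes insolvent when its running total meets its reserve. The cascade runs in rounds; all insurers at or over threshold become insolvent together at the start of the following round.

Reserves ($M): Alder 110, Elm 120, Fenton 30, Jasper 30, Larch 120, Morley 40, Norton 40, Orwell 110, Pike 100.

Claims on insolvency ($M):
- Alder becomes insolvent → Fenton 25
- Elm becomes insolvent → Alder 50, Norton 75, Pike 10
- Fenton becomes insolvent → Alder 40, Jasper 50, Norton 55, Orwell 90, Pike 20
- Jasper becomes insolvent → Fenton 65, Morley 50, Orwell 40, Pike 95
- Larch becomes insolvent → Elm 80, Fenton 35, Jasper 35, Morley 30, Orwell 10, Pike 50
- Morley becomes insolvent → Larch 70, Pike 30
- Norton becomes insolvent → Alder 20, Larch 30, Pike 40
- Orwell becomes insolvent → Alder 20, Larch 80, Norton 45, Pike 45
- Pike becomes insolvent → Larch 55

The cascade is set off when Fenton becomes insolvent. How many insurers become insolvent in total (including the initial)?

Round 1 — Fenton becomes insolvent (initial).
  Alder: +40 → 40 < 110
  Jasper: +50 → 50 ≥ 30
  Norton: +55 → 55 ≥ 40
  Orwell: +90 → 90 < 110
  Pike: +20 → 20 < 100
Round 2 — Jasper, Norton become insolvent.
  Alder: +20 → 60 < 110
  Larch: +30 → 30 < 120
  Morley: +50 → 50 ≥ 40
  Orwell: +40 → 130 ≥ 110
  Pike: +95+40 → 155 ≥ 100
Round 3 — Morley, Orwell, Pike become insolvent.
  Alder: +20 → 80 < 110
  Larch: +70+80+55 → 235 ≥ 120
Round 4 — Larch becomes insolvent.
  Elm: +80 → 80 < 120
No further insolvencies.

7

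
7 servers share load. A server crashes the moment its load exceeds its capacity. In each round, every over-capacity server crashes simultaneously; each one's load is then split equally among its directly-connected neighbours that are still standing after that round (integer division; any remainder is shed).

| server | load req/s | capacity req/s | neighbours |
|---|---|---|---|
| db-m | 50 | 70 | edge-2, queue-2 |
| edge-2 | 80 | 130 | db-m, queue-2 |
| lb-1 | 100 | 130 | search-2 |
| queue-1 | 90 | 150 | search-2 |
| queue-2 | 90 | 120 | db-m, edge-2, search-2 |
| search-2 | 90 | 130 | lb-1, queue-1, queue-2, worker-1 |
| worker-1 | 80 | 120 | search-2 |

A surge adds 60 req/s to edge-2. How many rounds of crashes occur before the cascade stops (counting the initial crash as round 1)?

Round 1 — edge-2 at 140 > 130. edge-2 crashes.
  edge-2 sheds 140 req/s to db-m, queue-2: 70 each.
    db-m: 50+70 = 120 > 70
    queue-2: 90+70 = 160 > 120
Round 2 — db-m, queue-2 crash.
  db-m sheds 120 req/s: no online neighbours, lost.
  queue-2 sheds 160 req/s to search-2: 160 each.
    search-2: 90+160 = 250 > 130
Round 3 — search-2 crashes.
  search-2 sheds 250 req/s to lb-1, queue-1, worker-1: 83 each (1 lost).
    lb-1: 100+83 = 183 > 130
    queue-1: 90+83 = 173 > 150
    worker-1: 80+83 = 163 > 120
Round 4 — lb-1, queue-1, worker-1 crash.
  lb-1 sheds 183 req/s: no online neighbours, lost.
  queue-1 sheds 173 req/s: no online neighbours, lost.
  worker-1 sheds 163 req/s: no online neighbours, lost.
No further crashes.

4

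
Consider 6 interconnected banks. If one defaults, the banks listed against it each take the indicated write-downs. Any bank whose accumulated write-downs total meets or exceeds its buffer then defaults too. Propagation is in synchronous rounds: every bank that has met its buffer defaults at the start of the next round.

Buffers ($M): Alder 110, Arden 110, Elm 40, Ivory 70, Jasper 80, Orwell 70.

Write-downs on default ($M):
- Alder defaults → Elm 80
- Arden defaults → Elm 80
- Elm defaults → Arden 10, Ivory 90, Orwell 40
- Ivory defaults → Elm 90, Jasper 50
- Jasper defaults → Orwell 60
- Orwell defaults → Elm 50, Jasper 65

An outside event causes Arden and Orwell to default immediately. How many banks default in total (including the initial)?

5

Round 1 — Arden, Orwell default (initial).
  Elm: +80+50 → 130 ≥ 40
  Jasper: +65 → 65 < 80
Round 2 — Elm defaults.
  Ivory: +90 → 90 ≥ 70
Round 3 — Ivory defaults.
  Jasper: +50 → 115 ≥ 80
Round 4 — Jasper defaults.
No further defaults.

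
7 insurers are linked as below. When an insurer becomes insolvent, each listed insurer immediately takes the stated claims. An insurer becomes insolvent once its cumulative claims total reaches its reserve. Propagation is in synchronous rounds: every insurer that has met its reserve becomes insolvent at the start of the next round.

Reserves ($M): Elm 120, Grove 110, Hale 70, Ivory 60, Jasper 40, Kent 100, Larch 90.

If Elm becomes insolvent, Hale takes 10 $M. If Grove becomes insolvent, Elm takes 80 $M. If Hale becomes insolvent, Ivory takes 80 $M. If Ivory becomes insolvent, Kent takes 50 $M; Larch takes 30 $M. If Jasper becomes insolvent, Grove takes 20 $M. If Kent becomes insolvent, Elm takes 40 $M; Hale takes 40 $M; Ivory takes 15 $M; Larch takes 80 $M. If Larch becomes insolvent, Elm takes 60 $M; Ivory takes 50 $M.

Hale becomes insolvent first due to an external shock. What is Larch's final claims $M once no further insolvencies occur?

30

Round 1 — Hale becomes insolvent (initial).
  Ivory: +80 → 80 ≥ 60
Round 2 — Ivory becomes insolvent.
  Kent: +50 → 50 < 100
  Larch: +30 → 30 < 90
No further insolvencies.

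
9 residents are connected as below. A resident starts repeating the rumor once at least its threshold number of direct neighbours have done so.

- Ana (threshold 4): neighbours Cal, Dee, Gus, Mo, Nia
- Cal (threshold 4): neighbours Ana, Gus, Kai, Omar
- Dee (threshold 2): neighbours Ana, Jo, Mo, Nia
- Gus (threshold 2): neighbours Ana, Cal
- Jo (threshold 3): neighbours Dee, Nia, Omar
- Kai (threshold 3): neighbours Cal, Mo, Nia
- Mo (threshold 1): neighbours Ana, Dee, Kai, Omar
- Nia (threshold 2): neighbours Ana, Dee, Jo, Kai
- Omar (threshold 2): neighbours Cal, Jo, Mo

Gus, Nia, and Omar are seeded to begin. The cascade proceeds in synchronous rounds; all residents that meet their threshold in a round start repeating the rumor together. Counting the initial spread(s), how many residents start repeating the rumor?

7

Round 1 — Gus, Nia, Omar start repeating the rumor (initial).
Round 2 — checking thresholds:
  Ana: 2 of 5 neighbours < 4, holds.
  Cal: 2 of 4 neighbours < 4, holds.
  Dee: 1 of 4 neighbours < 2, holds.
  Jo: 2 of 3 neighbours < 3, holds.
  Kai: 1 of 3 neighbours < 3, holds.
  Mo: 1 of 4 neighbours ≥ 1, starts repeating the rumor.
Round 3 — checking thresholds:
  Ana: 3 of 5 neighbours < 4, holds.
  Cal: 2 of 4 neighbours < 4, holds.
  Dee: 2 of 4 neighbours ≥ 2, starts repeating the rumor.
  Jo: 2 of 3 neighbours < 3, holds.
  Kai: 2 of 3 neighbours < 3, holds.
Round 4 — checking thresholds:
  Ana: 4 of 5 neighbours ≥ 4, starts repeating the rumor.
  Cal: 2 of 4 neighbours < 4, holds.
  Jo: 3 of 3 neighbours ≥ 3, starts repeating the rumor.
  Kai: 2 of 3 neighbours < 3, holds.
Round 5 — no new spreads; cascade stops.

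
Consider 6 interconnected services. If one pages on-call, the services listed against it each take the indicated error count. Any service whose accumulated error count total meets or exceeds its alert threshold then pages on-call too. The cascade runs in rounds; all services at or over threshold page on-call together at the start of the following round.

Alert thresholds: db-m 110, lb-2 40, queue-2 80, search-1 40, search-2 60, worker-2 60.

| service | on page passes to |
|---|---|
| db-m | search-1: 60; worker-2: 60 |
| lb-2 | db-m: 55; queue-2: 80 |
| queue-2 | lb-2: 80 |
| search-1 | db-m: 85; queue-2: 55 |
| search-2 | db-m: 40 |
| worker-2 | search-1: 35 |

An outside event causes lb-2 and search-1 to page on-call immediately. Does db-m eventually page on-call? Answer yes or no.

yes

Round 1 — lb-2, search-1 page on-call (initial).
  db-m: +55+85 → 140 ≥ 110
  queue-2: +80+55 → 135 ≥ 80
Round 2 — db-m, queue-2 page on-call.
  worker-2: +60 → 60 ≥ 60
Round 3 — worker-2 pages on-call.
No further pages.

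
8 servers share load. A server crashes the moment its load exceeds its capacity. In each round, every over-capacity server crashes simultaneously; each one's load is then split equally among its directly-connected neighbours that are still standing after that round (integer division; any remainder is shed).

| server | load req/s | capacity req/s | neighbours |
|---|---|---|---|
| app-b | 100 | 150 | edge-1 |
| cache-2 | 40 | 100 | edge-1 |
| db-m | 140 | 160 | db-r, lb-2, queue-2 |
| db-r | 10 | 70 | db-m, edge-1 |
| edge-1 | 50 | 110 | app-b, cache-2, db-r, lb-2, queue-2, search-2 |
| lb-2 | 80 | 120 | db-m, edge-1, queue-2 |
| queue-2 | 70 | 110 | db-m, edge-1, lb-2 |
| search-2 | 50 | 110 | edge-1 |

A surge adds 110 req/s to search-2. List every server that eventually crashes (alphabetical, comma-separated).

Round 1 — search-2 at 160 > 110. search-2 crashes.
  search-2 sheds 160 req/s to edge-1: 160 each.
    edge-1: 50+160 = 210 > 110
Round 2 — edge-1 crashes.
  edge-1 sheds 210 req/s to app-b, cache-2, db-r, lb-2, queue-2: 42 each.
    app-b: 100+42 = 142 ≤ 150
    cache-2: 40+42 = 82 ≤ 100
    db-r: 10+42 = 52 ≤ 70
    lb-2: 80+42 = 122 > 120
    queue-2: 70+42 = 112 > 110
Round 3 — lb-2, queue-2 crash.
  lb-2 sheds 122 req/s to db-m: 122 each.
    db-m: 140+122 = 262 > 160
  queue-2 sheds 112 req/s to db-m: 112 each.
    db-m: 262+112 = 374 > 160
Round 4 — db-m crashes.
  db-m sheds 374 req/s to db-r: 374 each.
    db-r: 52+374 = 426 > 70
Round 5 — db-r crashes.
  db-r sheds 426 req/s: no online neighbours, lost.
No further crashes.

db-m, db-r, edge-1, lb-2, queue-2, search-2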